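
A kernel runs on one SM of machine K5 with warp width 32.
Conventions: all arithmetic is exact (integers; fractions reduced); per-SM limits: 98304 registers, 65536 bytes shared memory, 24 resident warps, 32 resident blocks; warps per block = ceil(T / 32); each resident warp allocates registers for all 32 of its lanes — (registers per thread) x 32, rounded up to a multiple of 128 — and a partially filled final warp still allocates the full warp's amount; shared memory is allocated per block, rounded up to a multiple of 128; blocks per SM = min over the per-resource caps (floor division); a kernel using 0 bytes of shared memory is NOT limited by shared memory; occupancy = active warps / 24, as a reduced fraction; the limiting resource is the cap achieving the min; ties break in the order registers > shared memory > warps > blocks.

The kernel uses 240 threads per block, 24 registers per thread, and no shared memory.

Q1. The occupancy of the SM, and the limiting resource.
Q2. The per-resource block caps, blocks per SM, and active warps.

Answer: occupancy 1, limited by warps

registers: 16 blocks
shared memory: no limit (kernel uses none)
warps: 3 blocks
blocks: 32 blocks

Answer: 3 blocks, 24 active warps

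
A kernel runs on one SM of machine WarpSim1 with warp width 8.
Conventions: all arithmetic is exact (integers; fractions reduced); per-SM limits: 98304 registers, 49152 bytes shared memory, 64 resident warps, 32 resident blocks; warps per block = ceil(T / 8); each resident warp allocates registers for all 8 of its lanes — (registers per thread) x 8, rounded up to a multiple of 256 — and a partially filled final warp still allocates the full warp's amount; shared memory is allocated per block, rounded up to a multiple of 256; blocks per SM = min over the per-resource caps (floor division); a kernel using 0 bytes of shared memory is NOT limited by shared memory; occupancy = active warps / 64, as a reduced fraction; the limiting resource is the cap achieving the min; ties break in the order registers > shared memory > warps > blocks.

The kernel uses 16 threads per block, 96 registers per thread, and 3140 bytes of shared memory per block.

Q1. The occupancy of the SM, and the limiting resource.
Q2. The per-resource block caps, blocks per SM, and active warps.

Answer: occupancy 7/16, limited by shared memory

registers: 64 blocks
shared memory: 14 blocks
warps: 32 blocks
blocks: 32 blocks

Answer: 14 blocks, 28 active warps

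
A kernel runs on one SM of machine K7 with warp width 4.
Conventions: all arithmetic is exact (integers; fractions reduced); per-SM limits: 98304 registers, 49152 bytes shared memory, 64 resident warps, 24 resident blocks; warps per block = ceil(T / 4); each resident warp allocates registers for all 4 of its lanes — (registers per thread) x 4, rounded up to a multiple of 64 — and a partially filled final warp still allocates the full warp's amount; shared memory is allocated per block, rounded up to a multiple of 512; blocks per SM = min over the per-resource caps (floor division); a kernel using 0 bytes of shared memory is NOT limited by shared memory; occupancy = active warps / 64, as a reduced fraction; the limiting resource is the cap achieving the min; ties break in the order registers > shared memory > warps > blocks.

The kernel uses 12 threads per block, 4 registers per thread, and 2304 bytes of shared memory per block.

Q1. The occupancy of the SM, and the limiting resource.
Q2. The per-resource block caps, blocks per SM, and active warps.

Answer: occupancy 57/64, limited by shared memory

registers: 512 blocks
shared memory: 19 blocks
warps: 21 blocks
blocks: 24 blocks

Answer: 19 blocks, 57 active warps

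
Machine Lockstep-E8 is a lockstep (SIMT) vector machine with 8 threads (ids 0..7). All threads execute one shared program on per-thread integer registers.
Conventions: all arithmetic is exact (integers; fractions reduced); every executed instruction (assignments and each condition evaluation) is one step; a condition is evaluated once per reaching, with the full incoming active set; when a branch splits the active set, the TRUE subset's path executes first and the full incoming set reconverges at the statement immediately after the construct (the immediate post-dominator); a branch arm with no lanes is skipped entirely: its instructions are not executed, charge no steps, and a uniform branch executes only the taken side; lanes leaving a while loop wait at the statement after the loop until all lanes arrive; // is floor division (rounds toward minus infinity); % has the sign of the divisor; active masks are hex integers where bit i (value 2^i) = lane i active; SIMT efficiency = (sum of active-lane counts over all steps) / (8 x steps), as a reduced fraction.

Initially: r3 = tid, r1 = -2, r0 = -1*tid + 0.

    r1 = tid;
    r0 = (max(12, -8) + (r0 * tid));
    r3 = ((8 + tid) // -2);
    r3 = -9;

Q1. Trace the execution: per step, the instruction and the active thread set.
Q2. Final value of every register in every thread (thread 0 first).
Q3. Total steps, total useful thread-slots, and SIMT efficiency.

step 0: r1 <- tid                    0xff
step 1: r0 <- (max(12, -8) + (r0 * tid)) 0xff
step 2: r3 <- ((8 + tid) // -2)      0xff
step 3: r3 <- -9                     0xff

Answer: 4 steps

r3: -9,-9,-9,-9,-9,-9,-9,-9
r1: 0,1,2,3,4,5,6,7
r0: 12,11,8,3,-4,-13,-24,-37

steps = 4; useful = 32; efficiency = 32/32 = 1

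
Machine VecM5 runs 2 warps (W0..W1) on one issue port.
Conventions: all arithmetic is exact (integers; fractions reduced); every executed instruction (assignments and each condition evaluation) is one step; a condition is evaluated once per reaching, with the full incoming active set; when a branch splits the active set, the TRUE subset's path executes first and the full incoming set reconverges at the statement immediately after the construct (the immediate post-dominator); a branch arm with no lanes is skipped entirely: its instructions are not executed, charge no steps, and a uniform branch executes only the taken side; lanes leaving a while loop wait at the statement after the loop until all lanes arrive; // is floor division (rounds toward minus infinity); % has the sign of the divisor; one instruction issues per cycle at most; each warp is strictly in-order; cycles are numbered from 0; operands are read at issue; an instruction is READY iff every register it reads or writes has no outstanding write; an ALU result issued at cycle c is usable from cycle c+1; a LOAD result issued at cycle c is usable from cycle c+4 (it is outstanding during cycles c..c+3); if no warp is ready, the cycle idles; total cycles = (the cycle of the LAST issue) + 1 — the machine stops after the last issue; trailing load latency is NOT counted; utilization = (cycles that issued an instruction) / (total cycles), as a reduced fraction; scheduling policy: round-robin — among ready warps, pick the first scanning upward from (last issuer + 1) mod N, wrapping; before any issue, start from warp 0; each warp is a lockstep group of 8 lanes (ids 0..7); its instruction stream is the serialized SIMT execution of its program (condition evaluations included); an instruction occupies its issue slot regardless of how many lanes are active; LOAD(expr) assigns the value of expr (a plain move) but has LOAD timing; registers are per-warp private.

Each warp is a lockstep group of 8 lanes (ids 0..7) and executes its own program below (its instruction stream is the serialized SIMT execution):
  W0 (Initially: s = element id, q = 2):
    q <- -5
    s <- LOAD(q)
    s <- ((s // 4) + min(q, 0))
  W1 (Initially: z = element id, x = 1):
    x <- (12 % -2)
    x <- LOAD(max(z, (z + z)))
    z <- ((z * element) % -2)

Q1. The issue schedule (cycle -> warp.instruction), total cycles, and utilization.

cycle 0: W0.I0
cycle 1: W1.I0
cycle 2: W0.I1
cycle 3: W1.I1
cycle 4: W1.I2
cycle 5: idle
cycle 6: W0.I2

Answer: 7 cycles, utilization 6/7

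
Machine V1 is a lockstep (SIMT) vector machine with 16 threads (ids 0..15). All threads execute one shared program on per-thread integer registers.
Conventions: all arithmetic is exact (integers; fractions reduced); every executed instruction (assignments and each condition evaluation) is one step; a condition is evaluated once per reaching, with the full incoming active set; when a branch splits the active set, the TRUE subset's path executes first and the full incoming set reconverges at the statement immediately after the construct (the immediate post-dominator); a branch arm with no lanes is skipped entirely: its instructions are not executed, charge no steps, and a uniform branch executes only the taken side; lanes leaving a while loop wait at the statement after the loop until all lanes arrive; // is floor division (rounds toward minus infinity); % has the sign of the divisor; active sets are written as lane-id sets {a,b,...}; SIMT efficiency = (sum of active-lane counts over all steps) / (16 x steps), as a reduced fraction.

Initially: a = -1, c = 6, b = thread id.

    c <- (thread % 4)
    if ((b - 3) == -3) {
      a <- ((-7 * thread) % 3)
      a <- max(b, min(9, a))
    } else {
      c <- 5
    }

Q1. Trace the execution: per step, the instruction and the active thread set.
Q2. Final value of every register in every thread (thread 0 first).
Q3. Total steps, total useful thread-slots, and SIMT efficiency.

step 0: c <- (thread % 4)            {0,1,2,3,4,5,6,7,8,9,10,11,12,13,14,15}
step 1: eval ((b - 3) == -3)         {0,1,2,3,4,5,6,7,8,9,10,11,12,13,14,15}
step 2: a <- ((-7 * thread) % 3)     {0}
step 3: a <- max(b, min(9, a))       {0}
step 4: c <- 5                       {1,2,3,4,5,6,7,8,9,10,11,12,13,14,15}

Answer: 5 steps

a: 0,-1,-1,-1,-1,-1,-1,-1,-1,-1,-1,-1,-1,-1,-1,-1
c: 0,5,5,5,5,5,5,5,5,5,5,5,5,5,5,5
b: 0,1,2,3,4,5,6,7,8,9,10,11,12,13,14,15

steps = 5; useful = 49; efficiency = 49/80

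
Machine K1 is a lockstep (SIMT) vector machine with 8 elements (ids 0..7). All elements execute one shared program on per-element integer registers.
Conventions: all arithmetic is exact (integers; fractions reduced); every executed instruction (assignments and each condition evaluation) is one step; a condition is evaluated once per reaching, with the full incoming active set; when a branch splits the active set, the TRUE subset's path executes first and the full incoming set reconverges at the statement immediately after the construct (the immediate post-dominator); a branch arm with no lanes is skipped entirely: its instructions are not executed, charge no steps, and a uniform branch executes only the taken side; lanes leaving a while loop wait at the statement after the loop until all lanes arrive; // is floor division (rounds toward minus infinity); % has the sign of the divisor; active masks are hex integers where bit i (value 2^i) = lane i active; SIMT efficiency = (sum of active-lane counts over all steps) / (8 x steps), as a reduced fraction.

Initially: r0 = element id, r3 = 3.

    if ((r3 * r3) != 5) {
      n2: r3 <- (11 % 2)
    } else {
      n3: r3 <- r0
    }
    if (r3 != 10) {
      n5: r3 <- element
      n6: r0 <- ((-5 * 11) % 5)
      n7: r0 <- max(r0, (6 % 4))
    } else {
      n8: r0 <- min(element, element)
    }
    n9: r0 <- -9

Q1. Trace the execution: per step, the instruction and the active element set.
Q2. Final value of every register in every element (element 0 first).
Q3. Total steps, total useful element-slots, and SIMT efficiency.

step 0: eval ((r3 * r3) != 5)        0xff
step 1: r3 <- (11 % 2)               0xff
step 2: eval (r3 != 10)              0xff
step 3: r3 <- element                0xff
step 4: r0 <- ((-5 * 11) % 5)        0xff
step 5: r0 <- max(r0, (6 % 4))       0xff
step 6: r0 <- -9                     0xff

Answer: 7 steps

r0: -9,-9,-9,-9,-9,-9,-9,-9
r3: 0,1,2,3,4,5,6,7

steps = 7; useful = 56; efficiency = 56/56 = 1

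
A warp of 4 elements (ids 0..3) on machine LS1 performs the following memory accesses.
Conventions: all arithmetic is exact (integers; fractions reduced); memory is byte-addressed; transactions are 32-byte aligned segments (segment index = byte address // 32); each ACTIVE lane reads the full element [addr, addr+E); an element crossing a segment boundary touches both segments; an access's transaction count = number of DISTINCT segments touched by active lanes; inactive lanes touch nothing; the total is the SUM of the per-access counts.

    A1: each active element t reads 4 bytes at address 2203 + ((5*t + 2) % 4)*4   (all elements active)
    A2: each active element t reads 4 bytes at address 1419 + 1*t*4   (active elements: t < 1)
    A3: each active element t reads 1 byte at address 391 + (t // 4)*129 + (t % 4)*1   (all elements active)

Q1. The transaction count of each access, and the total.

A1: 2 transactions
A2: 1 transaction
A3: 1 transaction

Answer: 2,1,1; total 4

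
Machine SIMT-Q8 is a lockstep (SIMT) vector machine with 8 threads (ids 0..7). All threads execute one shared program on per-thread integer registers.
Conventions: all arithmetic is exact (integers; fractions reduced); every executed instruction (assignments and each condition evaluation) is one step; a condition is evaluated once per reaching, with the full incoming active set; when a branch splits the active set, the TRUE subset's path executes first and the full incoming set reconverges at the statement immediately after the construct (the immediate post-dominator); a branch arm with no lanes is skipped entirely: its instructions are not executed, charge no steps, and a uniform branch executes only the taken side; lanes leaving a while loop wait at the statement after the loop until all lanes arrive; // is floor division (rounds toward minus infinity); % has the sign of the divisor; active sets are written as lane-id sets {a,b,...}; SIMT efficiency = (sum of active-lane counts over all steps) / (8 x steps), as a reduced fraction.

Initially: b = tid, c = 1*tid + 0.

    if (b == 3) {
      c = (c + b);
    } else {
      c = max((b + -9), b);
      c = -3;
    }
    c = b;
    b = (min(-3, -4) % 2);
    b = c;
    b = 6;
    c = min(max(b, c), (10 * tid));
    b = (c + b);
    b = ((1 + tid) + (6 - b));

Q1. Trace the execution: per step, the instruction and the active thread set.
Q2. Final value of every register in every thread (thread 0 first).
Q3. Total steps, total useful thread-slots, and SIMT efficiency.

step 0: eval (b == 3)                {0,1,2,3,4,5,6,7}
step 1: c <- (c + b)                 {3}
step 2: c <- max((b + -9), b)        {0,1,2,4,5,6,7}
step 3: c <- -3                      {0,1,2,4,5,6,7}
step 4: c <- b                       {0,1,2,3,4,5,6,7}
step 5: b <- (min(-3, -4) % 2)       {0,1,2,3,4,5,6,7}
step 6: b <- c                       {0,1,2,3,4,5,6,7}
step 7: b <- 6                       {0,1,2,3,4,5,6,7}
step 8: c <- min(max(b, c), (10 * tid)) {0,1,2,3,4,5,6,7}
step 9: b <- (c + b)                 {0,1,2,3,4,5,6,7}
step 10: b <- ((1 + tid) + (6 - b))   {0,1,2,3,4,5,6,7}

Answer: 11 steps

b: 1,-4,-3,-2,-1,0,1,1
c: 0,6,6,6,6,6,6,7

steps = 11; useful = 79; efficiency = 79/88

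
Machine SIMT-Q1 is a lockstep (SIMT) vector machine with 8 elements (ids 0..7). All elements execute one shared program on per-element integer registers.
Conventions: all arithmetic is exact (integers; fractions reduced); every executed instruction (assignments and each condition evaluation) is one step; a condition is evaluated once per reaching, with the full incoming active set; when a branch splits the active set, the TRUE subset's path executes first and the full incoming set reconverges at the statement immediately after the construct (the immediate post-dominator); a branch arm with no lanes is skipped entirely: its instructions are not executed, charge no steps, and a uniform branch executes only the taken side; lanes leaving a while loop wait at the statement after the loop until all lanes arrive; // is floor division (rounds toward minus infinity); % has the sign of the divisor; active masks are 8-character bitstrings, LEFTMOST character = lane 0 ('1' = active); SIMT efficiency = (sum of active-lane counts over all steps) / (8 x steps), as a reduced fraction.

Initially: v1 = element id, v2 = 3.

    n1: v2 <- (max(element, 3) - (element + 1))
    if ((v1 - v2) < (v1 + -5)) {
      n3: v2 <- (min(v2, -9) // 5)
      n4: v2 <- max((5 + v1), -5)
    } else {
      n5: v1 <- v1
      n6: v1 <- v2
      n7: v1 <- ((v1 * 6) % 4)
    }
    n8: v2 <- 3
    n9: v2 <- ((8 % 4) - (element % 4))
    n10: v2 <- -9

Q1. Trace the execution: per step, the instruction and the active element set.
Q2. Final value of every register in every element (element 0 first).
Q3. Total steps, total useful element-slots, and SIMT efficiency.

step 0: v2 <- (max(element, 3) - (element + 1)) 11111111
step 1: eval ((v1 - v2) < (v1 + -5)) 11111111
step 2: v1 <- v1                     11111111
step 3: v1 <- v2                     11111111
step 4: v1 <- ((v1 * 6) % 4)         11111111
step 5: v2 <- 3                      11111111
step 6: v2 <- ((8 % 4) - (element % 4)) 11111111
step 7: v2 <- -9                     11111111

Answer: 8 steps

v1: 0,2,0,2,2,2,2,2
v2: -9,-9,-9,-9,-9,-9,-9,-9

steps = 8; useful = 64; efficiency = 64/64 = 1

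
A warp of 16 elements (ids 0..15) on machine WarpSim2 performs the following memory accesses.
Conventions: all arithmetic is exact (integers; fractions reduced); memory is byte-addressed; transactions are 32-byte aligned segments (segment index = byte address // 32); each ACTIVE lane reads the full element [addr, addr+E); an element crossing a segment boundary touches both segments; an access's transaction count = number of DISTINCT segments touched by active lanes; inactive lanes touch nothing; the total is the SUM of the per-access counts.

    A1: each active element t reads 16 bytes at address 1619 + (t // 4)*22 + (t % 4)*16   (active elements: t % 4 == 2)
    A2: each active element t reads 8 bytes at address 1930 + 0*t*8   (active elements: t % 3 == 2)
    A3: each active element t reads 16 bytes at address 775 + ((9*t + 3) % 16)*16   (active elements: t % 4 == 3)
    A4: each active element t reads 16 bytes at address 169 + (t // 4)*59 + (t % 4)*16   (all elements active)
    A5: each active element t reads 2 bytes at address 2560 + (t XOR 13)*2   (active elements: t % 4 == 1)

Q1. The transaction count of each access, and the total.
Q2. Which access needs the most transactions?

A1: 4 transactions
A2: 1 transaction
A3: 4 transactions
A4: 8 transactions
A5: 1 transaction

Answer: 4,1,4,8,1; total 18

Answer: A4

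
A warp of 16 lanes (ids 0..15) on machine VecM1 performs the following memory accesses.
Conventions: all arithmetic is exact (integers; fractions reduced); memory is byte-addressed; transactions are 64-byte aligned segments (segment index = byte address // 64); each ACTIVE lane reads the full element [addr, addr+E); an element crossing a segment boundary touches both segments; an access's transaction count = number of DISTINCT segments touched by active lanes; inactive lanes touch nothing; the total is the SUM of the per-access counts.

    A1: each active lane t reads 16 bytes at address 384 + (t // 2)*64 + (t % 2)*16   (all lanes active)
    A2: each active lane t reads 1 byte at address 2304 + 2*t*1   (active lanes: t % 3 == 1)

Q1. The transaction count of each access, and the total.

A1: 8 transactions
A2: 1 transaction

Answer: 8,1; total 9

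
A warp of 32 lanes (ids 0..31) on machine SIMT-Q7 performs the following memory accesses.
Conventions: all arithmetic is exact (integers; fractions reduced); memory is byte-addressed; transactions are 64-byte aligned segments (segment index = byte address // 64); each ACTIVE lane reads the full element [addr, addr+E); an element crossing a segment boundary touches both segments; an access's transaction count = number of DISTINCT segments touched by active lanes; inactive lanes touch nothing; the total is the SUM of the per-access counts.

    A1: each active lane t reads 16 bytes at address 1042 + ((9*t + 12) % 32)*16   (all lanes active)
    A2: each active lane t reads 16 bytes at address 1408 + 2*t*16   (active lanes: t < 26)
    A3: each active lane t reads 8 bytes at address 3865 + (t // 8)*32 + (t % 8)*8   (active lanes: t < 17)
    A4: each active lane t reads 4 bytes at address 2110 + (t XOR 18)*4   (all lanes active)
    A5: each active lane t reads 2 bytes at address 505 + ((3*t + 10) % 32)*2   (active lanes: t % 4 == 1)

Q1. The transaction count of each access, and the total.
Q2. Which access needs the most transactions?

A1: 9 transactions
A2: 13 transactions
A3: 2 transactions
A4: 3 transactions
A5: 2 transactions

Answer: 9,13,2,3,2; total 29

Answer: A2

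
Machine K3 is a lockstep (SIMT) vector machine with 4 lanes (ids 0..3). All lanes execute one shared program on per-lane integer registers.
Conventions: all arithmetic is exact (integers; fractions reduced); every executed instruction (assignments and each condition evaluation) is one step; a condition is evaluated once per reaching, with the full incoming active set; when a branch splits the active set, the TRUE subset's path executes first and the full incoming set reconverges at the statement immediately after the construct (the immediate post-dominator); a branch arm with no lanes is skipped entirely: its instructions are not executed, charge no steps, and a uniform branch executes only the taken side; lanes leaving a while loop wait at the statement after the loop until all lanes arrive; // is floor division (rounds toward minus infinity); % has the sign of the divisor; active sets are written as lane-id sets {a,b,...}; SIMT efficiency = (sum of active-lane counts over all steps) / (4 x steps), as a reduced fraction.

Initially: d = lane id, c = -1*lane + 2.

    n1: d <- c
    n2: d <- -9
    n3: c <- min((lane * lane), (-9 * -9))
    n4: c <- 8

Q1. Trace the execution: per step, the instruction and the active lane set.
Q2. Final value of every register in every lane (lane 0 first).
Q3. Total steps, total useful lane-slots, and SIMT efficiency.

step 0: d <- c                       {0,1,2,3}
step 1: d <- -9                      {0,1,2,3}
step 2: c <- min((lane * lane), (-9 * -9)) {0,1,2,3}
step 3: c <- 8                       {0,1,2,3}

Answer: 4 steps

d: -9,-9,-9,-9
c: 8,8,8,8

steps = 4; useful = 16; efficiency = 16/16 = 1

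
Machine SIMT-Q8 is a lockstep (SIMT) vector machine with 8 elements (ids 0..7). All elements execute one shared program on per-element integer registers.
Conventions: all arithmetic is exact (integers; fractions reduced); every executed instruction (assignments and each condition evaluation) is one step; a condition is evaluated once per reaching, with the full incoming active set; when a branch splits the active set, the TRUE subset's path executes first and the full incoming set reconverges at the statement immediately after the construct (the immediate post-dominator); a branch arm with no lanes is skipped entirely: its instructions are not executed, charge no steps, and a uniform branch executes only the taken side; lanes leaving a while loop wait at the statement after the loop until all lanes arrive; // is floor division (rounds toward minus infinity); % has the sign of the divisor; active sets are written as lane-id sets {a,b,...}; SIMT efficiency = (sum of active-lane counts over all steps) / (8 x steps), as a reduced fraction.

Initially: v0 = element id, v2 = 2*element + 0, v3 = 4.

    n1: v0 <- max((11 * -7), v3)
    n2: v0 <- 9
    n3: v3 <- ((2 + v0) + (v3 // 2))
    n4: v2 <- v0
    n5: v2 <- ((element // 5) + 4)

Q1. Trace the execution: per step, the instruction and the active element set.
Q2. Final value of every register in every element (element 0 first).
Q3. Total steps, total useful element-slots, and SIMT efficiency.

step 0: v0 <- max((11 * -7), v3)     {0,1,2,3,4,5,6,7}
step 1: v0 <- 9                      {0,1,2,3,4,5,6,7}
step 2: v3 <- ((2 + v0) + (v3 // 2)) {0,1,2,3,4,5,6,7}
step 3: v2 <- v0                     {0,1,2,3,4,5,6,7}
step 4: v2 <- ((element // 5) + 4)   {0,1,2,3,4,5,6,7}

Answer: 5 steps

v0: 9,9,9,9,9,9,9,9
v2: 4,4,4,4,4,5,5,5
v3: 13,13,13,13,13,13,13,13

steps = 5; useful = 40; efficiency = 40/40 = 1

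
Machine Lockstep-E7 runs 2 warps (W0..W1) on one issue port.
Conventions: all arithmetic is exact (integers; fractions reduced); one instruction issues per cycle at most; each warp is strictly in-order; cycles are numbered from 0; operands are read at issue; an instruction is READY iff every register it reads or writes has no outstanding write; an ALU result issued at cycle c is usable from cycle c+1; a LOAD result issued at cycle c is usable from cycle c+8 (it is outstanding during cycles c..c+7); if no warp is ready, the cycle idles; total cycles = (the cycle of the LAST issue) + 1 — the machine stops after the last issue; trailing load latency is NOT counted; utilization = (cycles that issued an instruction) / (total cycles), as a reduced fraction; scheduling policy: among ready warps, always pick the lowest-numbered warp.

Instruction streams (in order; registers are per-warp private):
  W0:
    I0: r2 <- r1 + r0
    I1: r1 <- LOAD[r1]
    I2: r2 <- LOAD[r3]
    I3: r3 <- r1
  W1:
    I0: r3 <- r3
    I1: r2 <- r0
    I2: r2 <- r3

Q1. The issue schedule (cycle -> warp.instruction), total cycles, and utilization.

cycle 0: W0.I0
cycle 1: W0.I1
cycle 2: W0.I2
cycle 3: W1.I0
cycle 4: W1.I1
cycle 5: W1.I2
cycle 6: idle
cycle 7: idle
cycle 8: idle
cycle 9: W0.I3

Answer: 10 cycles, utilization 7/10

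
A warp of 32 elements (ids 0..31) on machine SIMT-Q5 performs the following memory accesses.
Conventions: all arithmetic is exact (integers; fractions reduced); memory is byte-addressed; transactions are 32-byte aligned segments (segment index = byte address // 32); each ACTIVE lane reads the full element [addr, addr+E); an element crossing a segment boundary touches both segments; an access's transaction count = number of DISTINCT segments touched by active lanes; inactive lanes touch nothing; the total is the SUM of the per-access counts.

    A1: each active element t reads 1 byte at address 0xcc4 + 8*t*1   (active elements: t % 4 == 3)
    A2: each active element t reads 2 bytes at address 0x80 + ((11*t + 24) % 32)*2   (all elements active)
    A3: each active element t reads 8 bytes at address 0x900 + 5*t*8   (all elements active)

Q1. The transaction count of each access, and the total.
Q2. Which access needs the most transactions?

A1: 8 transactions
A2: 2 transactions
A3: 32 transactions

Answer: 8,2,32; total 42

Answer: A3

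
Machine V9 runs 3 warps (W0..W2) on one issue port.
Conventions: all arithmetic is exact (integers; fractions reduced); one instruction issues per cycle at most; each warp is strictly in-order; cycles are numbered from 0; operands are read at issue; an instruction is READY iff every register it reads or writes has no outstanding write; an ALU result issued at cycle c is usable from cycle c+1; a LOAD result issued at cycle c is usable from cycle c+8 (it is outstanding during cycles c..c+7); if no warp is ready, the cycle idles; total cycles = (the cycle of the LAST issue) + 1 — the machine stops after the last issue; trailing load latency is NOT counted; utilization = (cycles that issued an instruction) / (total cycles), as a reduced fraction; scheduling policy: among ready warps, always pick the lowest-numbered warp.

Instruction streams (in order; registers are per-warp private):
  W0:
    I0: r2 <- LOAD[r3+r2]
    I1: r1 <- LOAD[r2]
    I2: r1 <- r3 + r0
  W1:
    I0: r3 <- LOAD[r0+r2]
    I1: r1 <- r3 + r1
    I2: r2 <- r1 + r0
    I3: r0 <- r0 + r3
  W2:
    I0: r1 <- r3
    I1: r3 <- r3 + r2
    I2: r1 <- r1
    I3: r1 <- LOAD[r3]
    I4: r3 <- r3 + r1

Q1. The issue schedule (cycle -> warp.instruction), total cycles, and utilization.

cycle 0: W0.I0
cycle 1: W1.I0
cycle 2: W2.I0
cycle 3: W2.I1
cycle 4: W2.I2
cycle 5: W2.I3
cycle 6: idle
cycle 7: idle
cycle 8: W0.I1
cycle 9: W1.I1
cycle 10: W1.I2
cycle 11: W1.I3
cycle 12: idle
cycle 13: W2.I4
cycle 14: idle
cycle 15: idle
cycle 16: W0.I2

Answer: 17 cycles, utilization 12/17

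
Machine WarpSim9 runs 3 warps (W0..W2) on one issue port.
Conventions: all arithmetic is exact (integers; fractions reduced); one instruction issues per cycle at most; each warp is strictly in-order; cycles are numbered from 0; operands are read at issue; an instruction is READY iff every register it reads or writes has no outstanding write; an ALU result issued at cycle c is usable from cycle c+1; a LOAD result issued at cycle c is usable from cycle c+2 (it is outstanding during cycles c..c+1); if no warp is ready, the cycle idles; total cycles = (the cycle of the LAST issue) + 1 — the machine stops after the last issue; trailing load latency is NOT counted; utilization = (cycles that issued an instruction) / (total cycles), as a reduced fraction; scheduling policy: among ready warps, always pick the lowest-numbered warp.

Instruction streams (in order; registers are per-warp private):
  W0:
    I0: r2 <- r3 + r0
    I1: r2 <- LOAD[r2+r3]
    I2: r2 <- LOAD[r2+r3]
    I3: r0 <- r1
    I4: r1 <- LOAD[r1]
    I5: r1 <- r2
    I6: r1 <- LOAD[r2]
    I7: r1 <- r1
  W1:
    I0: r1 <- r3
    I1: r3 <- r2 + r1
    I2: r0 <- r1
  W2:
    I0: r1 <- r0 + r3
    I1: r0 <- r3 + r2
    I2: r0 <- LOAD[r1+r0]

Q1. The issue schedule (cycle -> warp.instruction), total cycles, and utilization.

cycle 0: W0.I0
cycle 1: W0.I1
cycle 2: W1.I0
cycle 3: W0.I2
cycle 4: W0.I3
cycle 5: W0.I4
cycle 6: W1.I1
cycle 7: W0.I5
cycle 8: W0.I6
cycle 9: W1.I2
cycle 10: W0.I7
cycle 11: W2.I0
cycle 12: W2.I1
cycle 13: W2.I2

Answer: 14 cycles, utilization 1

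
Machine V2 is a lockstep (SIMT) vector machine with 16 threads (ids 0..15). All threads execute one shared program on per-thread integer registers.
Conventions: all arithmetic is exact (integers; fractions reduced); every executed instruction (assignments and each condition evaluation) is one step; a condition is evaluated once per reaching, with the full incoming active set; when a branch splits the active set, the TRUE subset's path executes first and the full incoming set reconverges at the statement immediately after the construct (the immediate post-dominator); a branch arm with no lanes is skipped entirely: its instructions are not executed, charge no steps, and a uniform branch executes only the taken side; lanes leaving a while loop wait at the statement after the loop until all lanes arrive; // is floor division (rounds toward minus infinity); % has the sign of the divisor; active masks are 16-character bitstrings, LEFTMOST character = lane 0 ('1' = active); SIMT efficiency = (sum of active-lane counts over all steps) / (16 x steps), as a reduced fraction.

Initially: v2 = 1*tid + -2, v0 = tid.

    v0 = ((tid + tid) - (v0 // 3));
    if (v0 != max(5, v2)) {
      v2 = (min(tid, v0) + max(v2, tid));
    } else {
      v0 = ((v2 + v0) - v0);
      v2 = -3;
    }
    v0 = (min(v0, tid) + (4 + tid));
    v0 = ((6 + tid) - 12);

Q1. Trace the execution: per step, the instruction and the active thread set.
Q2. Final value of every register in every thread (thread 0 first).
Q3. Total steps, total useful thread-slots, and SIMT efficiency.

step 0: v0 <- ((tid + tid) - (v0 // 3)) 1111111111111111
step 1: eval (v0 != max(5, v2))      1111111111111111
step 2: v2 <- (min(tid, v0) + max(v2, tid)) 1110111111111111
step 3: v0 <- ((v2 + v0) - v0)       0001000000000000
step 4: v2 <- -3                     0001000000000000
step 5: v0 <- (min(v0, tid) + (4 + tid)) 1111111111111111
step 6: v0 <- ((6 + tid) - 12)       1111111111111111

Answer: 7 steps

v2: 0,2,4,-3,8,10,12,14,16,18,20,22,24,26,28,30
v0: -6,-5,-4,-3,-2,-1,0,1,2,3,4,5,6,7,8,9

steps = 7; useful = 81; efficiency = 81/112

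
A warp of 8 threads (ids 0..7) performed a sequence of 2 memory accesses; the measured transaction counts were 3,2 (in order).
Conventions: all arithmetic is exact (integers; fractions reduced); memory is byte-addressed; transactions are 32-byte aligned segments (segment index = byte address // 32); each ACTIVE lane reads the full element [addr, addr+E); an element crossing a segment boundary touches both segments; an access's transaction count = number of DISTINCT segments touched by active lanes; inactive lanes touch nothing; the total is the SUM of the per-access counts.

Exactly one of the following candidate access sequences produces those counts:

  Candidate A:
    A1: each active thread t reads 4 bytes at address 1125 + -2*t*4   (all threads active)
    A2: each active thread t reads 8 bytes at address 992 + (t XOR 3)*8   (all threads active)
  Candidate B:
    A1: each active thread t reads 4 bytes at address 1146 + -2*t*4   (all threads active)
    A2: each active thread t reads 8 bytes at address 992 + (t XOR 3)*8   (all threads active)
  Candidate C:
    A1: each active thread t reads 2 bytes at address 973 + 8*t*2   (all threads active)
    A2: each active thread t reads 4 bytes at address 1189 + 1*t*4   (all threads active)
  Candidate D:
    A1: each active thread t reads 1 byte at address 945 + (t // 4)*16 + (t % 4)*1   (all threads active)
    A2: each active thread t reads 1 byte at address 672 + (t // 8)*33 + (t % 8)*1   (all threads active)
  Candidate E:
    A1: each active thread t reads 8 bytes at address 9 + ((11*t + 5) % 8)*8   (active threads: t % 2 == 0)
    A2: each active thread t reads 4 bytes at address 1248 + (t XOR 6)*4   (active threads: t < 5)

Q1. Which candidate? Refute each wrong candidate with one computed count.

B: A1 gives 2 transactions, not 3
C: A1 gives 4 transactions, not 3
D: A1 gives 2 transactions, not 3
E: A2 gives 1 transaction, not 2
A: all counts match (3,2)

Answer: A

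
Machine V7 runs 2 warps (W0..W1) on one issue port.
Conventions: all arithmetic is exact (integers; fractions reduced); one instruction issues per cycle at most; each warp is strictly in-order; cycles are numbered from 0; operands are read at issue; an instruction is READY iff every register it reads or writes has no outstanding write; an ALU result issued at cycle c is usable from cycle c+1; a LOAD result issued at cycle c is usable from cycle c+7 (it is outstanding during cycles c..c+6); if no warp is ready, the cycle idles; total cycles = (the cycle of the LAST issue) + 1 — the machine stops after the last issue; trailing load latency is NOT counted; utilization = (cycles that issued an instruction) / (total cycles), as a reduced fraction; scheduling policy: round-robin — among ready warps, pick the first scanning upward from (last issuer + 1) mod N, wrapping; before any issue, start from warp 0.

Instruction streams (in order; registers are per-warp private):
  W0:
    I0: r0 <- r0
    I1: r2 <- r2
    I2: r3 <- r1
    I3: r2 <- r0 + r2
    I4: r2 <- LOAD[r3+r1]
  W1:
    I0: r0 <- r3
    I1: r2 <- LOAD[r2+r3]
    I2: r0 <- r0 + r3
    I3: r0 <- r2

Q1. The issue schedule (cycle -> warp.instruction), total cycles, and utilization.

cycle 0: W0.I0
cycle 1: W1.I0
cycle 2: W0.I1
cycle 3: W1.I1
cycle 4: W0.I2
cycle 5: W1.I2
cycle 6: W0.I3
cycle 7: W0.I4
cycle 8: idle
cycle 9: idle
cycle 10: W1.I3

Answer: 11 cycles, utilization 9/11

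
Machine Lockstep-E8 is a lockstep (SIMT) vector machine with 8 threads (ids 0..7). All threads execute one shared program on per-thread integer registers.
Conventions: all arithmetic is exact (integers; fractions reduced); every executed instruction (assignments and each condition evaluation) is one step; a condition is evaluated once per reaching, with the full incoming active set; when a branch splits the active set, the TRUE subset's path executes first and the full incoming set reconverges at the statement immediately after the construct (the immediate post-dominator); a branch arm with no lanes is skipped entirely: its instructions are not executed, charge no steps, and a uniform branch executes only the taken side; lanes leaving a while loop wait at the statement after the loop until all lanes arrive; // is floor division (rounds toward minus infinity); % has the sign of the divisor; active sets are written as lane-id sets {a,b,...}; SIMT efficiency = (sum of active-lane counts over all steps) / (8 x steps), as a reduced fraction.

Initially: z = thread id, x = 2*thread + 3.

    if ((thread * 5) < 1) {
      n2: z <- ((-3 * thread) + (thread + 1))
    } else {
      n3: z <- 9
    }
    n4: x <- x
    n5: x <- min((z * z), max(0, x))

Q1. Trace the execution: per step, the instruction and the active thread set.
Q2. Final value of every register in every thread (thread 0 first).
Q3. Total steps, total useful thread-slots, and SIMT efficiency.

step 0: eval ((thread * 5) < 1)      {0,1,2,3,4,5,6,7}
step 1: z <- ((-3 * thread) + (thread + 1)) {0}
step 2: z <- 9                       {1,2,3,4,5,6,7}
step 3: x <- x                       {0,1,2,3,4,5,6,7}
step 4: x <- min((z * z), max(0, x)) {0,1,2,3,4,5,6,7}

Answer: 5 steps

z: 1,9,9,9,9,9,9,9
x: 1,5,7,9,11,13,15,17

steps = 5; useful = 32; efficiency = 32/40 = 4/5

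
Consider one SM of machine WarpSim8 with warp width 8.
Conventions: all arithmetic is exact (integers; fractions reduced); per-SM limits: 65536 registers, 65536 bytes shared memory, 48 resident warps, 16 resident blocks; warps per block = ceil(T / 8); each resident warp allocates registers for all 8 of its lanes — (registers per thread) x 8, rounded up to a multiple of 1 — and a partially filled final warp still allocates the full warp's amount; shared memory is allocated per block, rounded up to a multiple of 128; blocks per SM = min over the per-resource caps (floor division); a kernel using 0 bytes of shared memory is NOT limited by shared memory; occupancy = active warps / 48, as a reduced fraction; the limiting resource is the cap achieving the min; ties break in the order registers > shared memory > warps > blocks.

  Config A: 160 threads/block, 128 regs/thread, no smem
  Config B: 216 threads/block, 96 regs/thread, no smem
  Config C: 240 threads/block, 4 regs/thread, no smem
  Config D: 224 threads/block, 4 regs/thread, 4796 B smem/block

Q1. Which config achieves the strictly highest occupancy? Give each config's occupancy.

occupancies: A 5/6, B 9/16, C 5/8, D 7/12

Answer: A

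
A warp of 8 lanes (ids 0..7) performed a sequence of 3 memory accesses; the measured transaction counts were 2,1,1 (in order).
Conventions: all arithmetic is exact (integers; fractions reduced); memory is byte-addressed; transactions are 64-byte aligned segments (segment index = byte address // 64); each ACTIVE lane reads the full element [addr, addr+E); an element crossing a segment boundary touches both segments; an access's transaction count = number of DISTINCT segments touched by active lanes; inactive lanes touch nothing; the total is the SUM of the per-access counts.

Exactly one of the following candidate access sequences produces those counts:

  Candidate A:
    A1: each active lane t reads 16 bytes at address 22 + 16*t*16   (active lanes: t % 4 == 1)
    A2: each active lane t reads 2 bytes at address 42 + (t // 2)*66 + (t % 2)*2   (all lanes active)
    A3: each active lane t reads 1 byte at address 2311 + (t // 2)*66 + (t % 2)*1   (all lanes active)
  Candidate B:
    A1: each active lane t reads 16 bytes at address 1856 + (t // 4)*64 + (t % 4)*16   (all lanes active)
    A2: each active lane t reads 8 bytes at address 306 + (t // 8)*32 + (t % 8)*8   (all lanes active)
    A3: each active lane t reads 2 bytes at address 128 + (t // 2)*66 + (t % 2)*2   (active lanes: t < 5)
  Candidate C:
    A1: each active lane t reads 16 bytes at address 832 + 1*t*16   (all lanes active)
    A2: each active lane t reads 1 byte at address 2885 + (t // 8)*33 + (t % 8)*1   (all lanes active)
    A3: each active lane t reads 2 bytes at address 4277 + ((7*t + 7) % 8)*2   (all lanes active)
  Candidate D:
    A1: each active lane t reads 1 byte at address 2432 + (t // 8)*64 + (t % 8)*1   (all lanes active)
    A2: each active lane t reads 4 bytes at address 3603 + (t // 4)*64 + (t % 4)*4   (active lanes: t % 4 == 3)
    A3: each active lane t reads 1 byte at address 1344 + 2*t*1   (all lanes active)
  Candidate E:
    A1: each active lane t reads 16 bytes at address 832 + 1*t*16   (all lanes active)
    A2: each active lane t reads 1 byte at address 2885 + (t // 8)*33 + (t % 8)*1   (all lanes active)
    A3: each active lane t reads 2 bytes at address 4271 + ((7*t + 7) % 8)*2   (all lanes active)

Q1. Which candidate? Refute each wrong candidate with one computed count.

A: A2 gives 4 transactions, not 1
B: A2 gives 2 transactions, not 1
C: A3 gives 2 transactions, not 1
D: A1 gives 1 transaction, not 2
E: all counts match (2,1,1)

Answer: E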